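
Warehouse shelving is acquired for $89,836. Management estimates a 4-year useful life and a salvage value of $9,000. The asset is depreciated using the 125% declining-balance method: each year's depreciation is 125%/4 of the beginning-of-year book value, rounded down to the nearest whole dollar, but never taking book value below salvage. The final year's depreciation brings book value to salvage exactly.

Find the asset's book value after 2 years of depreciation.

Depreciable base = $89,836 − $9,000 = $80,836.
Year 1: ⌊$89,836 × 125%/4⌋ = $28,073. Book value $61,763.
Year 2: ⌊$61,763 × 125%/4⌋ = $19,300. Book value $42,463.

$42,463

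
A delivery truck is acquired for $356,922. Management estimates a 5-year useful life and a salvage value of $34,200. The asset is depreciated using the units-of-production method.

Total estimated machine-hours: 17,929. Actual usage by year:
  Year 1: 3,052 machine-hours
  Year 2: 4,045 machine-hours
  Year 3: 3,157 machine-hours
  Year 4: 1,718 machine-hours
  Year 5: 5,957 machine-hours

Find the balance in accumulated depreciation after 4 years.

$215,496

Depreciable base = $356,922 − $34,200 = $322,722.
Rate = $322,722 / 17,929 machine-hours = $18 per machine-hour.
Year 1: 3,052 × $18 = $54,936. Book value $301,986.
Year 2: 4,045 × $18 = $72,810. Book value $229,176.
Year 3: 3,157 × $18 = $56,826. Book value $172,350.
Year 4: 1,718 × $18 = $30,924. Book value $141,426.
Accumulated through year 4 = $356,922 − $141,426 = $215,496.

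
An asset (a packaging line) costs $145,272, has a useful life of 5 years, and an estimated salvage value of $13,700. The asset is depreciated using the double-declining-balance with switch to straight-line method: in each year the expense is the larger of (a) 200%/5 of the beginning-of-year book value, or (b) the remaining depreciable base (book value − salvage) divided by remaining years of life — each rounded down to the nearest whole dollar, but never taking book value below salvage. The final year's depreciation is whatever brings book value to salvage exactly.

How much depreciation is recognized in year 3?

Depreciable base = $145,272 − $13,700 = $131,572.
Year 1: DB = ⌊$145,272 × 200%/5⌋ = $58,108; SL = ⌊$131,572/5⌋ = $26,314 → take DB $58,108. Book value $87,164.
Year 2: DB = ⌊$87,164 × 200%/5⌋ = $34,865; SL = ⌊$73,464/4⌋ = $18,366 → take DB $34,865. Book value $52,299.
Year 3: DB = ⌊$52,299 × 200%/5⌋ = $20,919; SL = ⌊$38,599/3⌋ = $12,866 → take DB $20,919. Book value $31,380.

$20,919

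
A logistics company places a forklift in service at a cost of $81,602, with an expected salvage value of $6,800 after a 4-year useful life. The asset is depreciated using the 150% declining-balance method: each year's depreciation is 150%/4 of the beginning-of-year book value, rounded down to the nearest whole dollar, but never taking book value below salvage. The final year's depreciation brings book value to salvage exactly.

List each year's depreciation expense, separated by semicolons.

Depreciable base = $81,602 − $6,800 = $74,802.
Year 1: ⌊$81,602 × 150%/4⌋ = $30,600. Book value $51,002.
Year 2: ⌊$51,002 × 150%/4⌋ = $19,125. Book value $31,877.
Year 3: ⌊$31,877 × 150%/4⌋ = $11,953. Book value $19,924.
Year 4 (final): $19,924 − $6,800 = $13,124. Book value $6,800.

$30,600; $19,125; $11,953; $13,124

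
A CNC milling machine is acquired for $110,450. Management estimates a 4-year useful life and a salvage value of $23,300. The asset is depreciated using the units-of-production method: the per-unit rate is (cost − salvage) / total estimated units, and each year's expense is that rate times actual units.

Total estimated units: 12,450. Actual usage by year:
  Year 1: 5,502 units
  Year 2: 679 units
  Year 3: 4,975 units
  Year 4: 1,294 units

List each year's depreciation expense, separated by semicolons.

Depreciable base = $110,450 − $23,300 = $87,150.
Rate = $87,150 / 12,450 units = $7 per unit.
Year 1: 5,502 × $7 = $38,514. Book value $71,936.
Year 2: 679 × $7 = $4,753. Book value $67,183.
Year 3: 4,975 × $7 = $34,825. Book value $32,358.
Year 4: 1,294 × $7 = $9,058. Book value $23,300.

$38,514; $4,753; $34,825; $9,058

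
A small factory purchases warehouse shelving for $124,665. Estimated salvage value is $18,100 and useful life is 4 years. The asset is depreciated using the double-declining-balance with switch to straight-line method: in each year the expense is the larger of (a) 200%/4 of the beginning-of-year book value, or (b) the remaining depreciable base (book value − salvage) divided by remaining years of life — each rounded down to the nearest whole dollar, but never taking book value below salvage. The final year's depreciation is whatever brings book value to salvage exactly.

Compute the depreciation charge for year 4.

$0

Depreciable base = $124,665 − $18,100 = $106,565.
Year 1: DB = ⌊$124,665 × 200%/4⌋ = $62,332; SL = ⌊$106,565/4⌋ = $26,641 → take DB $62,332. Book value $62,333.
Year 2: DB = ⌊$62,333 × 200%/4⌋ = $31,166; SL = ⌊$44,233/3⌋ = $14,744 → take DB $31,166. Book value $31,167.
Year 3: DB = ⌊$31,167 × 200%/4⌋ = $15,583; SL = ⌊$13,067/2⌋ = $6,533 → take DB $15,583, capped at $13,067. Book value $18,100.
Year 4 (final): $18,100 − $18,100 = $0. Book value $18,100.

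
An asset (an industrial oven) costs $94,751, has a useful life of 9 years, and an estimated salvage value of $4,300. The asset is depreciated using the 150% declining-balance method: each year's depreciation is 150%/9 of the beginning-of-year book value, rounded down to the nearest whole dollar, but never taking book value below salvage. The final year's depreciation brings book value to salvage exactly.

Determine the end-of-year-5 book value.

$38,080

Depreciable base = $94,751 − $4,300 = $90,451.
Year 1: ⌊$94,751 × 150%/9⌋ = $15,791. Book value $78,960.
Year 2: ⌊$78,960 × 150%/9⌋ = $13,160. Book value $65,800.
Year 3: ⌊$65,800 × 150%/9⌋ = $10,966. Book value $54,834.
Year 4: ⌊$54,834 × 150%/9⌋ = $9,139. Book value $45,695.
Year 5: ⌊$45,695 × 150%/9⌋ = $7,615. Book value $38,080.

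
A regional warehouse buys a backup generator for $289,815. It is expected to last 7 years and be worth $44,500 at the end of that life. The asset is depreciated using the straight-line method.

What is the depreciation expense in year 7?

$35,045

Depreciable base = $289,815 − $44,500 = $245,315.
Annual expense = $245,315 / 7 = $35,045.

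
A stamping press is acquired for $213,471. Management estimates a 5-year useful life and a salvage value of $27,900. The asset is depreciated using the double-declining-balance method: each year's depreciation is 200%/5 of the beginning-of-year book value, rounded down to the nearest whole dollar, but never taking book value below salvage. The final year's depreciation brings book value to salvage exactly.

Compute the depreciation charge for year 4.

$18,210

Depreciable base = $213,471 − $27,900 = $185,571.
Year 1: ⌊$213,471 × 200%/5⌋ = $85,388. Book value $128,083.
Year 2: ⌊$128,083 × 200%/5⌋ = $51,233. Book value $76,850.
Year 3: ⌊$76,850 × 200%/5⌋ = $30,740. Book value $46,110.
Year 4: ⌊$46,110 × 200%/5⌋ = $18,444, capped at $18,210. Book value $27,900.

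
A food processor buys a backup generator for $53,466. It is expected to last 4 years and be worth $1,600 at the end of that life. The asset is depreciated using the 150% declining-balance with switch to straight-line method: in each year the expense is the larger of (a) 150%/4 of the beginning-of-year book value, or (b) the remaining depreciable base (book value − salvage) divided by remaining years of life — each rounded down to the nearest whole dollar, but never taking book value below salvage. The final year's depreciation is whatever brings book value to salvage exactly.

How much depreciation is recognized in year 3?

Depreciable base = $53,466 − $1,600 = $51,866.
Year 1: DB = ⌊$53,466 × 150%/4⌋ = $20,049; SL = ⌊$51,866/4⌋ = $12,966 → take DB $20,049. Book value $33,417.
Year 2: DB = ⌊$33,417 × 150%/4⌋ = $12,531; SL = ⌊$31,817/3⌋ = $10,605 → take DB $12,531. Book value $20,886.
Year 3: DB = ⌊$20,886 × 150%/4⌋ = $7,832; SL = ⌊$19,286/2⌋ = $9,643 → take SL $9,643. Book value $11,243.

$9,643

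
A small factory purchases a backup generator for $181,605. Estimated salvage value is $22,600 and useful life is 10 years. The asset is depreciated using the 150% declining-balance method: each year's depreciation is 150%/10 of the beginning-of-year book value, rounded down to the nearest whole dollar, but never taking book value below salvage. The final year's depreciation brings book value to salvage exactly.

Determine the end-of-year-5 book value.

Depreciable base = $181,605 − $22,600 = $159,005.
Year 1: ⌊$181,605 × 150%/10⌋ = $27,240. Book value $154,365.
Year 2: ⌊$154,365 × 150%/10⌋ = $23,154. Book value $131,211.
Year 3: ⌊$131,211 × 150%/10⌋ = $19,681. Book value $111,530.
Year 4: ⌊$111,530 × 150%/10⌋ = $16,729. Book value $94,801.
Year 5: ⌊$94,801 × 150%/10⌋ = $14,220. Book value $80,581.

$80,581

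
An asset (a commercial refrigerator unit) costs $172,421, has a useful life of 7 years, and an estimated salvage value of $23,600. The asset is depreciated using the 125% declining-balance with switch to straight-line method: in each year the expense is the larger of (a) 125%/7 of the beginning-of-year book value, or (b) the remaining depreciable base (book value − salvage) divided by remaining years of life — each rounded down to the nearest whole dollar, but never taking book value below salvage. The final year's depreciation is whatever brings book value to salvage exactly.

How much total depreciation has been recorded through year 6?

Depreciable base = $172,421 − $23,600 = $148,821.
Year 1: DB = ⌊$172,421 × 125%/7⌋ = $30,789; SL = ⌊$148,821/7⌋ = $21,260 → take DB $30,789. Book value $141,632.
Year 2: DB = ⌊$141,632 × 125%/7⌋ = $25,291; SL = ⌊$118,032/6⌋ = $19,672 → take DB $25,291. Book value $116,341.
Year 3: DB = ⌊$116,341 × 125%/7⌋ = $20,775; SL = ⌊$92,741/5⌋ = $18,548 → take DB $20,775. Book value $95,566.
Year 4: DB = ⌊$95,566 × 125%/7⌋ = $17,065; SL = ⌊$71,966/4⌋ = $17,991 → take SL $17,991. Book value $77,575.
Year 5: DB = ⌊$77,575 × 125%/7⌋ = $13,852; SL = ⌊$53,975/3⌋ = $17,991 → take SL $17,991. Book value $59,584.
Year 6: DB = ⌊$59,584 × 125%/7⌋ = $10,640; SL = ⌊$35,984/2⌋ = $17,992 → take SL $17,992. Book value $41,592.
Accumulated through year 6 = $172,421 − $41,592 = $130,829.

$130,829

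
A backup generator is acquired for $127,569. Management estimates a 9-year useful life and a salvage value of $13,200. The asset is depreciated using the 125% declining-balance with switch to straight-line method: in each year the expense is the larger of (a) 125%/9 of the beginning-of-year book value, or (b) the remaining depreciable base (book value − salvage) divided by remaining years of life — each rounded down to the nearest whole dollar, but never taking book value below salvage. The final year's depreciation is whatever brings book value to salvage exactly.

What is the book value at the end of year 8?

$24,577

Depreciable base = $127,569 − $13,200 = $114,369.
Year 1: DB = ⌊$127,569 × 125%/9⌋ = $17,717; SL = ⌊$114,369/9⌋ = $12,707 → take DB $17,717. Book value $109,852.
Year 2: DB = ⌊$109,852 × 125%/9⌋ = $15,257; SL = ⌊$96,652/8⌋ = $12,081 → take DB $15,257. Book value $94,595.
Year 3: DB = ⌊$94,595 × 125%/9⌋ = $13,138; SL = ⌊$81,395/7⌋ = $11,627 → take DB $13,138. Book value $81,457.
Year 4: DB = ⌊$81,457 × 125%/9⌋ = $11,313; SL = ⌊$68,257/6⌋ = $11,376 → take SL $11,376. Book value $70,081.
Year 5: DB = ⌊$70,081 × 125%/9⌋ = $9,733; SL = ⌊$56,881/5⌋ = $11,376 → take SL $11,376. Book value $58,705.
Year 6: DB = ⌊$58,705 × 125%/9⌋ = $8,153; SL = ⌊$45,505/4⌋ = $11,376 → take SL $11,376. Book value $47,329.
Year 7: DB = ⌊$47,329 × 125%/9⌋ = $6,573; SL = ⌊$34,129/3⌋ = $11,376 → take SL $11,376. Book value $35,953.
Year 8: DB = ⌊$35,953 × 125%/9⌋ = $4,993; SL = ⌊$22,753/2⌋ = $11,376 → take SL $11,376. Book value $24,577.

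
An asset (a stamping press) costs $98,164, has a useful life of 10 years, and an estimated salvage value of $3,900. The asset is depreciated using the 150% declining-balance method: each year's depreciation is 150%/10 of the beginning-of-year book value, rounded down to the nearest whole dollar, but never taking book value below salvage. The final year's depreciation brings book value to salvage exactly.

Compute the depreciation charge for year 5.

$7,686

Depreciable base = $98,164 − $3,900 = $94,264.
Year 1: ⌊$98,164 × 150%/10⌋ = $14,724. Book value $83,440.
Year 2: ⌊$83,440 × 150%/10⌋ = $12,516. Book value $70,924.
Year 3: ⌊$70,924 × 150%/10⌋ = $10,638. Book value $60,286.
Year 4: ⌊$60,286 × 150%/10⌋ = $9,042. Book value $51,244.
Year 5: ⌊$51,244 × 150%/10⌋ = $7,686. Book value $43,558.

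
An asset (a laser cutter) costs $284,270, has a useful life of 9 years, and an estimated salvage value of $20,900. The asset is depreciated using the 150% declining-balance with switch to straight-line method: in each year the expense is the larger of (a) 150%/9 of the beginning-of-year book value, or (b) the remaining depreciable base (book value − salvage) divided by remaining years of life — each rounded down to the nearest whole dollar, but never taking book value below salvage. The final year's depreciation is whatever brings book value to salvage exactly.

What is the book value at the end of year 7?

Depreciable base = $284,270 − $20,900 = $263,370.
Year 1: DB = ⌊$284,270 × 150%/9⌋ = $47,378; SL = ⌊$263,370/9⌋ = $29,263 → take DB $47,378. Book value $236,892.
Year 2: DB = ⌊$236,892 × 150%/9⌋ = $39,482; SL = ⌊$215,992/8⌋ = $26,999 → take DB $39,482. Book value $197,410.
Year 3: DB = ⌊$197,410 × 150%/9⌋ = $32,901; SL = ⌊$176,510/7⌋ = $25,215 → take DB $32,901. Book value $164,509.
Year 4: DB = ⌊$164,509 × 150%/9⌋ = $27,418; SL = ⌊$143,609/6⌋ = $23,934 → take DB $27,418. Book value $137,091.
Year 5: DB = ⌊$137,091 × 150%/9⌋ = $22,848; SL = ⌊$116,191/5⌋ = $23,238 → take SL $23,238. Book value $113,853.
Year 6: DB = ⌊$113,853 × 150%/9⌋ = $18,975; SL = ⌊$92,953/4⌋ = $23,238 → take SL $23,238. Book value $90,615.
Year 7: DB = ⌊$90,615 × 150%/9⌋ = $15,102; SL = ⌊$69,715/3⌋ = $23,238 → take SL $23,238. Book value $67,377.

$67,377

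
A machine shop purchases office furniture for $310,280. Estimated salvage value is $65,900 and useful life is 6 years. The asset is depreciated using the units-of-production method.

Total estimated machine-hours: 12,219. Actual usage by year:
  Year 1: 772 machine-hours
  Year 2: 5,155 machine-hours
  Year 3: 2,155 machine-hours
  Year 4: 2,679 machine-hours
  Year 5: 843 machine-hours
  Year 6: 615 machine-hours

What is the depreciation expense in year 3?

Depreciable base = $310,280 − $65,900 = $244,380.
Rate = $244,380 / 12,219 machine-hours = $20 per machine-hour.
Year 1: 772 × $20 = $15,440. Book value $294,840.
Year 2: 5,155 × $20 = $103,100. Book value $191,740.
Year 3: 2,155 × $20 = $43,100. Book value $148,640.

$43,100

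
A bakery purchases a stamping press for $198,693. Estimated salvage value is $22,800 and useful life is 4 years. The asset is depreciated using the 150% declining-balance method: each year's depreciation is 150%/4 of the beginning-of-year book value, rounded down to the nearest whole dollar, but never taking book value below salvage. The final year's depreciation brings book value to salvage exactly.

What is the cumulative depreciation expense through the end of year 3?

Depreciable base = $198,693 − $22,800 = $175,893.
Year 1: ⌊$198,693 × 150%/4⌋ = $74,509. Book value $124,184.
Year 2: ⌊$124,184 × 150%/4⌋ = $46,569. Book value $77,615.
Year 3: ⌊$77,615 × 150%/4⌋ = $29,105. Book value $48,510.
Accumulated through year 3 = $198,693 − $48,510 = $150,183.

$150,183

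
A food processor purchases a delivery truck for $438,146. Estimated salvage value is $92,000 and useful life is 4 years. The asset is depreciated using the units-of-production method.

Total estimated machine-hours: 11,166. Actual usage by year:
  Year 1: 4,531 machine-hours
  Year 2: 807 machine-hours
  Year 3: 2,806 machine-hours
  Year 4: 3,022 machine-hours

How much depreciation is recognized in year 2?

$25,017

Depreciable base = $438,146 − $92,000 = $346,146.
Rate = $346,146 / 11,166 machine-hours = $31 per machine-hour.
Year 1: 4,531 × $31 = $140,461. Book value $297,685.
Year 2: 807 × $31 = $25,017. Book value $272,668.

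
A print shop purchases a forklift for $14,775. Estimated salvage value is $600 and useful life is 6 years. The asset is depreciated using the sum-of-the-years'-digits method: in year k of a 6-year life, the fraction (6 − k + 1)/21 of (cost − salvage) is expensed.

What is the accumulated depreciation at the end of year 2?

$7,425

Depreciable base = $14,775 − $600 = $14,175.
Sum of the years' digits = 6+5+4+3+2+1 = 21.
Year 1: $14,175 × 6/21 = $4,050. Book value $10,725.
Year 2: $14,175 × 5/21 = $3,375. Book value $7,350.
Accumulated through year 2 = $14,775 − $7,350 = $7,425.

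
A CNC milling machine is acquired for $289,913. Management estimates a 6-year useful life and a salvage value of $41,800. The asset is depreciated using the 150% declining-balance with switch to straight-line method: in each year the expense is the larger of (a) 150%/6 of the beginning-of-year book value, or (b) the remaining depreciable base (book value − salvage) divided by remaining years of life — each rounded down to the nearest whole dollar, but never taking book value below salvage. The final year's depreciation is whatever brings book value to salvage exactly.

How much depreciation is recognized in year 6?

$24,966

Depreciable base = $289,913 − $41,800 = $248,113.
Year 1: DB = ⌊$289,913 × 150%/6⌋ = $72,478; SL = ⌊$248,113/6⌋ = $41,352 → take DB $72,478. Book value $217,435.
Year 2: DB = ⌊$217,435 × 150%/6⌋ = $54,358; SL = ⌊$175,635/5⌋ = $35,127 → take DB $54,358. Book value $163,077.
Year 3: DB = ⌊$163,077 × 150%/6⌋ = $40,769; SL = ⌊$121,277/4⌋ = $30,319 → take DB $40,769. Book value $122,308.
Year 4: DB = ⌊$122,308 × 150%/6⌋ = $30,577; SL = ⌊$80,508/3⌋ = $26,836 → take DB $30,577. Book value $91,731.
Year 5: DB = ⌊$91,731 × 150%/6⌋ = $22,932; SL = ⌊$49,931/2⌋ = $24,965 → take SL $24,965. Book value $66,766.
Year 6 (final): $66,766 − $41,800 = $24,966. Book value $41,800.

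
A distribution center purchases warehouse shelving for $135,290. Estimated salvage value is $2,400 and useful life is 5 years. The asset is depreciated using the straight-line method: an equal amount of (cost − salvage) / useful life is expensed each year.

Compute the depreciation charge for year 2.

Depreciable base = $135,290 − $2,400 = $132,890.
Annual expense = $132,890 / 5 = $26,578.

$26,578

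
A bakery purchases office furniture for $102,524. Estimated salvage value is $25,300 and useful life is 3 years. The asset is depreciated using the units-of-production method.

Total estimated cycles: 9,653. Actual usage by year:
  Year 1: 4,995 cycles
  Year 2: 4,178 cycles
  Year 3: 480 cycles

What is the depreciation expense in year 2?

$33,424

Depreciable base = $102,524 − $25,300 = $77,224.
Rate = $77,224 / 9,653 cycles = $8 per cycle.
Year 1: 4,995 × $8 = $39,960. Book value $62,564.
Year 2: 4,178 × $8 = $33,424. Book value $29,140.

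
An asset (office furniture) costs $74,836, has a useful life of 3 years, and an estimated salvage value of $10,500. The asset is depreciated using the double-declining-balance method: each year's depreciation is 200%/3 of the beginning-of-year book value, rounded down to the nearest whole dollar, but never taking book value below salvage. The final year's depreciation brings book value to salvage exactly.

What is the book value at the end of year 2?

$10,500

Depreciable base = $74,836 − $10,500 = $64,336.
Year 1: ⌊$74,836 × 200%/3⌋ = $49,890. Book value $24,946.
Year 2: ⌊$24,946 × 200%/3⌋ = $16,630, capped at $14,446. Book value $10,500.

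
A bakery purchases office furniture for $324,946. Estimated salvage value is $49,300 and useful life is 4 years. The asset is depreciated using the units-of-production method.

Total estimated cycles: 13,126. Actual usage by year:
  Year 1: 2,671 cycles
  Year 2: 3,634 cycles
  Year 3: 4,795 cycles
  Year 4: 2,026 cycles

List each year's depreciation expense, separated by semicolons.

Depreciable base = $324,946 − $49,300 = $275,646.
Rate = $275,646 / 13,126 cycles = $21 per cycle.
Year 1: 2,671 × $21 = $56,091. Book value $268,855.
Year 2: 3,634 × $21 = $76,314. Book value $192,541.
Year 3: 4,795 × $21 = $100,695. Book value $91,846.
Year 4: 2,026 × $21 = $42,546. Book value $49,300.

$56,091; $76,314; $100,695; $42,546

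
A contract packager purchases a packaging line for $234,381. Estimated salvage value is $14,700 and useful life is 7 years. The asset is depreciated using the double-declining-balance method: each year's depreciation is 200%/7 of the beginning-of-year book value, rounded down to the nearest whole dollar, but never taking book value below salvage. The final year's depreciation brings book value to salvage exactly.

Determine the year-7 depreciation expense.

Depreciable base = $234,381 − $14,700 = $219,681.
Year 1: ⌊$234,381 × 200%/7⌋ = $66,966. Book value $167,415.
Year 2: ⌊$167,415 × 200%/7⌋ = $47,832. Book value $119,583.
Year 3: ⌊$119,583 × 200%/7⌋ = $34,166. Book value $85,417.
Year 4: ⌊$85,417 × 200%/7⌋ = $24,404. Book value $61,013.
Year 5: ⌊$61,013 × 200%/7⌋ = $17,432. Book value $43,581.
Year 6: ⌊$43,581 × 200%/7⌋ = $12,451. Book value $31,130.
Year 7 (final): $31,130 − $14,700 = $16,430. Book value $14,700.

$16,430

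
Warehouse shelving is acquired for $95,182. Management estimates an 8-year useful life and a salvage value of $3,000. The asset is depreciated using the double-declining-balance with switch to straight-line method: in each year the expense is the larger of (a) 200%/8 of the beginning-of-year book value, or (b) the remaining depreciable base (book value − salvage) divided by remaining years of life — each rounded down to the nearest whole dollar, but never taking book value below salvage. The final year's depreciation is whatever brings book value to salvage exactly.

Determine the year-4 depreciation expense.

$10,039

Depreciable base = $95,182 − $3,000 = $92,182.
Year 1: DB = ⌊$95,182 × 200%/8⌋ = $23,795; SL = ⌊$92,182/8⌋ = $11,522 → take DB $23,795. Book value $71,387.
Year 2: DB = ⌊$71,387 × 200%/8⌋ = $17,846; SL = ⌊$68,387/7⌋ = $9,769 → take DB $17,846. Book value $53,541.
Year 3: DB = ⌊$53,541 × 200%/8⌋ = $13,385; SL = ⌊$50,541/6⌋ = $8,423 → take DB $13,385. Book value $40,156.
Year 4: DB = ⌊$40,156 × 200%/8⌋ = $10,039; SL = ⌊$37,156/5⌋ = $7,431 → take DB $10,039. Book value $30,117.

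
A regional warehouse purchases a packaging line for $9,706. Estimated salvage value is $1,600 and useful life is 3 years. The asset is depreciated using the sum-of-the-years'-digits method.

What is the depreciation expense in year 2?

$2,702

Depreciable base = $9,706 − $1,600 = $8,106.
Sum of the years' digits = 3+2+1 = 6.
Year 1: $8,106 × 3/6 = $4,053. Book value $5,653.
Year 2: $8,106 × 2/6 = $2,702. Book value $2,951.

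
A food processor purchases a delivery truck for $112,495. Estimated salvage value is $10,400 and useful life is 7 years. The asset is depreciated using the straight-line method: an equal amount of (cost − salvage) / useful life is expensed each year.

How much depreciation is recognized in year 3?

$14,585

Depreciable base = $112,495 − $10,400 = $102,095.
Annual expense = $102,095 / 7 = $14,585.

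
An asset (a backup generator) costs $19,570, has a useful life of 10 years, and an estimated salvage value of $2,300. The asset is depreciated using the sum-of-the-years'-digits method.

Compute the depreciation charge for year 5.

Depreciable base = $19,570 − $2,300 = $17,270.
Sum of the years' digits = 10+9+8+7+6+5+4+3+2+1 = 55.
Year 1: $17,270 × 10/55 = $3,140. Book value $16,430.
Year 2: $17,270 × 9/55 = $2,826. Book value $13,604.
Year 3: $17,270 × 8/55 = $2,512. Book value $11,092.
Year 4: $17,270 × 7/55 = $2,198. Book value $8,894.
Year 5: $17,270 × 6/55 = $1,884. Book value $7,010.

$1,884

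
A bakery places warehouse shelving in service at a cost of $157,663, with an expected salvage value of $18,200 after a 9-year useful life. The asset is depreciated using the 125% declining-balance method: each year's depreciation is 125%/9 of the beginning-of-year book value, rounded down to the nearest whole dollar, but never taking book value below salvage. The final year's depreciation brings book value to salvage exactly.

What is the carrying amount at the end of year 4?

Depreciable base = $157,663 − $18,200 = $139,463.
Year 1: ⌊$157,663 × 125%/9⌋ = $21,897. Book value $135,766.
Year 2: ⌊$135,766 × 125%/9⌋ = $18,856. Book value $116,910.
Year 3: ⌊$116,910 × 125%/9⌋ = $16,237. Book value $100,673.
Year 4: ⌊$100,673 × 125%/9⌋ = $13,982. Book value $86,691.

$86,691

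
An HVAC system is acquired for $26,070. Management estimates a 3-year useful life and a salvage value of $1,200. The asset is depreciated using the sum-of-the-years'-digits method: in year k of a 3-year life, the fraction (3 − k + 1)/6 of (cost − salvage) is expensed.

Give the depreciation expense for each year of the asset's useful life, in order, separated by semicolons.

$12,435; $8,290; $4,145

Depreciable base = $26,070 − $1,200 = $24,870.
Sum of the years' digits = 3+2+1 = 6.
Year 1: $24,870 × 3/6 = $12,435. Book value $13,635.
Year 2: $24,870 × 2/6 = $8,290. Book value $5,345.
Year 3: $24,870 × 1/6 = $4,145. Book value $1,200.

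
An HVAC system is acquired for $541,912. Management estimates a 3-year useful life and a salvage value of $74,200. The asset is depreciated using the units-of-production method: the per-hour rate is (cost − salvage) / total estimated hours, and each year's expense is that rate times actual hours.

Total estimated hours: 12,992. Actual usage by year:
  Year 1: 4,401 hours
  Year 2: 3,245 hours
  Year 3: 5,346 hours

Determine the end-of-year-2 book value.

Depreciable base = $541,912 − $74,200 = $467,712.
Rate = $467,712 / 12,992 hours = $36 per hour.
Year 1: 4,401 × $36 = $158,436. Book value $383,476.
Year 2: 3,245 × $36 = $116,820. Book value $266,656.

$266,656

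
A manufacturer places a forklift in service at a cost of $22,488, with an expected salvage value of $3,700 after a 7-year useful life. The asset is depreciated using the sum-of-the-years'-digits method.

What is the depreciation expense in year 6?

$1,342

Depreciable base = $22,488 − $3,700 = $18,788.
Sum of the years' digits = 7+6+5+4+3+2+1 = 28.
Year 1: $18,788 × 7/28 = $4,697. Book value $17,791.
Year 2: $18,788 × 6/28 = $4,026. Book value $13,765.
Year 3: $18,788 × 5/28 = $3,355. Book value $10,410.
Year 4: $18,788 × 4/28 = $2,684. Book value $7,726.
Year 5: $18,788 × 3/28 = $2,013. Book value $5,713.
Year 6: $18,788 × 2/28 = $1,342. Book value $4,371.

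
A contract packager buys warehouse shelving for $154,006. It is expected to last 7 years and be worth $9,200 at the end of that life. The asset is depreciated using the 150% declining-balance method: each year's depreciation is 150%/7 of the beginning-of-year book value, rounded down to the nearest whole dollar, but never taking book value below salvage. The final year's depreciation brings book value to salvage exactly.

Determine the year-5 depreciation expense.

Depreciable base = $154,006 − $9,200 = $144,806.
Year 1: ⌊$154,006 × 150%/7⌋ = $33,001. Book value $121,005.
Year 2: ⌊$121,005 × 150%/7⌋ = $25,929. Book value $95,076.
Year 3: ⌊$95,076 × 150%/7⌋ = $20,373. Book value $74,703.
Year 4: ⌊$74,703 × 150%/7⌋ = $16,007. Book value $58,696.
Year 5: ⌊$58,696 × 150%/7⌋ = $12,577. Book value $46,119.

$12,577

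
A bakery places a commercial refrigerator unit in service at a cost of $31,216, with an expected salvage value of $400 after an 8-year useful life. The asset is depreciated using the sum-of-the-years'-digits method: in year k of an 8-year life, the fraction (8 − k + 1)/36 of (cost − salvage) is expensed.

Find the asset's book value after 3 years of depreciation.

Depreciable base = $31,216 − $400 = $30,816.
Sum of the years' digits = 8+7+6+5+4+3+2+1 = 36.
Year 1: $30,816 × 8/36 = $6,848. Book value $24,368.
Year 2: $30,816 × 7/36 = $5,992. Book value $18,376.
Year 3: $30,816 × 6/36 = $5,136. Book value $13,240.

$13,240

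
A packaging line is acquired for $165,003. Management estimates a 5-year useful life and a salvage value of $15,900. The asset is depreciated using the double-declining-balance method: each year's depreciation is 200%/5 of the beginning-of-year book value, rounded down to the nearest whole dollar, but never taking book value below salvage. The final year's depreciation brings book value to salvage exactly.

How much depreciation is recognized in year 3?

$23,760

Depreciable base = $165,003 − $15,900 = $149,103.
Year 1: ⌊$165,003 × 200%/5⌋ = $66,001. Book value $99,002.
Year 2: ⌊$99,002 × 200%/5⌋ = $39,600. Book value $59,402.
Year 3: ⌊$59,402 × 200%/5⌋ = $23,760. Book value $35,642.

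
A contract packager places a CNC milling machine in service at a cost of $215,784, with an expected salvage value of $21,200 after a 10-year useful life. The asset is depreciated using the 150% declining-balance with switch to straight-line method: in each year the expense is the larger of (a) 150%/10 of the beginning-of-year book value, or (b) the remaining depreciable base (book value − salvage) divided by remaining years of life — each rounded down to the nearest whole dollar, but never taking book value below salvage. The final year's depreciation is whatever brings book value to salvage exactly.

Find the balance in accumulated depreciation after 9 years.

$179,674

Depreciable base = $215,784 − $21,200 = $194,584.
Year 1: DB = ⌊$215,784 × 150%/10⌋ = $32,367; SL = ⌊$194,584/10⌋ = $19,458 → take DB $32,367. Book value $183,417.
Year 2: DB = ⌊$183,417 × 150%/10⌋ = $27,512; SL = ⌊$162,217/9⌋ = $18,024 → take DB $27,512. Book value $155,905.
Year 3: DB = ⌊$155,905 × 150%/10⌋ = $23,385; SL = ⌊$134,705/8⌋ = $16,838 → take DB $23,385. Book value $132,520.
Year 4: DB = ⌊$132,520 × 150%/10⌋ = $19,878; SL = ⌊$111,320/7⌋ = $15,902 → take DB $19,878. Book value $112,642.
Year 5: DB = ⌊$112,642 × 150%/10⌋ = $16,896; SL = ⌊$91,442/6⌋ = $15,240 → take DB $16,896. Book value $95,746.
Year 6: DB = ⌊$95,746 × 150%/10⌋ = $14,361; SL = ⌊$74,546/5⌋ = $14,909 → take SL $14,909. Book value $80,837.
Year 7: DB = ⌊$80,837 × 150%/10⌋ = $12,125; SL = ⌊$59,637/4⌋ = $14,909 → take SL $14,909. Book value $65,928.
Year 8: DB = ⌊$65,928 × 150%/10⌋ = $9,889; SL = ⌊$44,728/3⌋ = $14,909 → take SL $14,909. Book value $51,019.
Year 9: DB = ⌊$51,019 × 150%/10⌋ = $7,652; SL = ⌊$29,819/2⌋ = $14,909 → take SL $14,909. Book value $36,110.
Accumulated through year 9 = $215,784 − $36,110 = $179,674.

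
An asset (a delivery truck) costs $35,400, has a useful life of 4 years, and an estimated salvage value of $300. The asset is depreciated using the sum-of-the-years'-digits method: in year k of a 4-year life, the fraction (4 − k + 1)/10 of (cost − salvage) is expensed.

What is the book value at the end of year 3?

Depreciable base = $35,400 − $300 = $35,100.
Sum of the years' digits = 4+3+2+1 = 10.
Year 1: $35,100 × 4/10 = $14,040. Book value $21,360.
Year 2: $35,100 × 3/10 = $10,530. Book value $10,830.
Year 3: $35,100 × 2/10 = $7,020. Book value $3,810.

$3,810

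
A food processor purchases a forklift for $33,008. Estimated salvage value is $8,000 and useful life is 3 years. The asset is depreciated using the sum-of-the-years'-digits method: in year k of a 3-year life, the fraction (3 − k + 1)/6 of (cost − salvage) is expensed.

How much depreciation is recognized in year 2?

$8,336

Depreciable base = $33,008 − $8,000 = $25,008.
Sum of the years' digits = 3+2+1 = 6.
Year 1: $25,008 × 3/6 = $12,504. Book value $20,504.
Year 2: $25,008 × 2/6 = $8,336. Book value $12,168.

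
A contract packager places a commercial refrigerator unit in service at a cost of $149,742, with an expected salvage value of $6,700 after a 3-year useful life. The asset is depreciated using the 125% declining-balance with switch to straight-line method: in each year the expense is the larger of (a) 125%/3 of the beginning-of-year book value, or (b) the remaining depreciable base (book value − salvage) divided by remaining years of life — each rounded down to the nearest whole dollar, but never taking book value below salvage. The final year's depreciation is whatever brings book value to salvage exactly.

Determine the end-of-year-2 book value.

$47,025

Depreciable base = $149,742 − $6,700 = $143,042.
Year 1: DB = ⌊$149,742 × 125%/3⌋ = $62,392; SL = ⌊$143,042/3⌋ = $47,680 → take DB $62,392. Book value $87,350.
Year 2: DB = ⌊$87,350 × 125%/3⌋ = $36,395; SL = ⌊$80,650/2⌋ = $40,325 → take SL $40,325. Book value $47,025.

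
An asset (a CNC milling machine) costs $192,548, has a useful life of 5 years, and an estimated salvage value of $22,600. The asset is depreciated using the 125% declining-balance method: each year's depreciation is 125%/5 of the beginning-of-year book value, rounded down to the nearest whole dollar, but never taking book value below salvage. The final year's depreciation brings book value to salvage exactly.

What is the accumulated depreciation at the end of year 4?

$131,624

Depreciable base = $192,548 − $22,600 = $169,948.
Year 1: ⌊$192,548 × 125%/5⌋ = $48,137. Book value $144,411.
Year 2: ⌊$144,411 × 125%/5⌋ = $36,102. Book value $108,309.
Year 3: ⌊$108,309 × 125%/5⌋ = $27,077. Book value $81,232.
Year 4: ⌊$81,232 × 125%/5⌋ = $20,308. Book value $60,924.
Accumulated through year 4 = $192,548 − $60,924 = $131,624.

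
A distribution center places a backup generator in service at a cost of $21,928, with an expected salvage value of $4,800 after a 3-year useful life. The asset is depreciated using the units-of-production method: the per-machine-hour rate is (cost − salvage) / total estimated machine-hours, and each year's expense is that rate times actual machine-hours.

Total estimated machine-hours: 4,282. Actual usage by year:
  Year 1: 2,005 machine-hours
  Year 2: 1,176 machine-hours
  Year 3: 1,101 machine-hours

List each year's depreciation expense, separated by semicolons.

$8,020; $4,704; $4,404

Depreciable base = $21,928 − $4,800 = $17,128.
Rate = $17,128 / 4,282 machine-hours = $4 per machine-hour.
Year 1: 2,005 × $4 = $8,020. Book value $13,908.
Year 2: 1,176 × $4 = $4,704. Book value $9,204.
Year 3: 1,101 × $4 = $4,404. Book value $4,800.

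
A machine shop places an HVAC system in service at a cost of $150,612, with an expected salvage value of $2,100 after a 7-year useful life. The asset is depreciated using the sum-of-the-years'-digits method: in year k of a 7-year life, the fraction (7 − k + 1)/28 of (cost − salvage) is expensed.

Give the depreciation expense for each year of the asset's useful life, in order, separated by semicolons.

$37,128; $31,824; $26,520; $21,216; $15,912; $10,608; $5,304

Depreciable base = $150,612 − $2,100 = $148,512.
Sum of the years' digits = 7+6+5+4+3+2+1 = 28.
Year 1: $148,512 × 7/28 = $37,128. Book value $113,484.
Year 2: $148,512 × 6/28 = $31,824. Book value $81,660.
Year 3: $148,512 × 5/28 = $26,520. Book value $55,140.
Year 4: $148,512 × 4/28 = $21,216. Book value $33,924.
Year 5: $148,512 × 3/28 = $15,912. Book value $18,012.
Year 6: $148,512 × 2/28 = $10,608. Book value $7,404.
Year 7: $148,512 × 1/28 = $5,304. Book value $2,100.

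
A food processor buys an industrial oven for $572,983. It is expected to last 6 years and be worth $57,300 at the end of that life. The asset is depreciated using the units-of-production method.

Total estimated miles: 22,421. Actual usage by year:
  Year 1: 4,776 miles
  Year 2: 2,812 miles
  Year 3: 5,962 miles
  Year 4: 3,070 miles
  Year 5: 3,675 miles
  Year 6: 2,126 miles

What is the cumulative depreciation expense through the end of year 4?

Depreciable base = $572,983 − $57,300 = $515,683.
Rate = $515,683 / 22,421 miles = $23 per mile.
Year 1: 4,776 × $23 = $109,848. Book value $463,135.
Year 2: 2,812 × $23 = $64,676. Book value $398,459.
Year 3: 5,962 × $23 = $137,126. Book value $261,333.
Year 4: 3,070 × $23 = $70,610. Book value $190,723.
Accumulated through year 4 = $572,983 − $190,723 = $382,260.

$382,260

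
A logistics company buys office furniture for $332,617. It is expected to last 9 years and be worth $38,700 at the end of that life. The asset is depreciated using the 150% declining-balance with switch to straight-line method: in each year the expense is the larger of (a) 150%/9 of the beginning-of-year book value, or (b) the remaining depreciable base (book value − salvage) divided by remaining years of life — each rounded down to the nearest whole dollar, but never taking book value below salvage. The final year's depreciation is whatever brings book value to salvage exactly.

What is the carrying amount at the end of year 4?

Depreciable base = $332,617 − $38,700 = $293,917.
Year 1: DB = ⌊$332,617 × 150%/9⌋ = $55,436; SL = ⌊$293,917/9⌋ = $32,657 → take DB $55,436. Book value $277,181.
Year 2: DB = ⌊$277,181 × 150%/9⌋ = $46,196; SL = ⌊$238,481/8⌋ = $29,810 → take DB $46,196. Book value $230,985.
Year 3: DB = ⌊$230,985 × 150%/9⌋ = $38,497; SL = ⌊$192,285/7⌋ = $27,469 → take DB $38,497. Book value $192,488.
Year 4: DB = ⌊$192,488 × 150%/9⌋ = $32,081; SL = ⌊$153,788/6⌋ = $25,631 → take DB $32,081. Book value $160,407.

$160,407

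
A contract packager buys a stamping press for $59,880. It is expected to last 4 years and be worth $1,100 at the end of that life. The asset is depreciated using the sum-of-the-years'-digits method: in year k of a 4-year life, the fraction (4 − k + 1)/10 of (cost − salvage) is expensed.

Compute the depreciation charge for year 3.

$11,756

Depreciable base = $59,880 − $1,100 = $58,780.
Sum of the years' digits = 4+3+2+1 = 10.
Year 1: $58,780 × 4/10 = $23,512. Book value $36,368.
Year 2: $58,780 × 3/10 = $17,634. Book value $18,734.
Year 3: $58,780 × 2/10 = $11,756. Book value $6,978.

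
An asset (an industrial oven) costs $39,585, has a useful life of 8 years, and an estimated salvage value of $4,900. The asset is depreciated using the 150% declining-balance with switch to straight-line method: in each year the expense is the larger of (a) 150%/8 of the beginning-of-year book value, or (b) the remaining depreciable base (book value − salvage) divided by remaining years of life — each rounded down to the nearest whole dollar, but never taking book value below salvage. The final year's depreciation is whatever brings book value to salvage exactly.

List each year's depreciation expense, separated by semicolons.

$7,422; $6,030; $4,899; $3,981; $3,234; $3,039; $3,040; $3,040

Depreciable base = $39,585 − $4,900 = $34,685.
Year 1: DB = ⌊$39,585 × 150%/8⌋ = $7,422; SL = ⌊$34,685/8⌋ = $4,335 → take DB $7,422. Book value $32,163.
Year 2: DB = ⌊$32,163 × 150%/8⌋ = $6,030; SL = ⌊$27,263/7⌋ = $3,894 → take DB $6,030. Book value $26,133.
Year 3: DB = ⌊$26,133 × 150%/8⌋ = $4,899; SL = ⌊$21,233/6⌋ = $3,538 → take DB $4,899. Book value $21,234.
Year 4: DB = ⌊$21,234 × 150%/8⌋ = $3,981; SL = ⌊$16,334/5⌋ = $3,266 → take DB $3,981. Book value $17,253.
Year 5: DB = ⌊$17,253 × 150%/8⌋ = $3,234; SL = ⌊$12,353/4⌋ = $3,088 → take DB $3,234. Book value $14,019.
Year 6: DB = ⌊$14,019 × 150%/8⌋ = $2,628; SL = ⌊$9,119/3⌋ = $3,039 → take SL $3,039. Book value $10,980.
Year 7: DB = ⌊$10,980 × 150%/8⌋ = $2,058; SL = ⌊$6,080/2⌋ = $3,040 → take SL $3,040. Book value $7,940.
Year 8 (final): $7,940 − $4,900 = $3,040. Book value $4,900.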